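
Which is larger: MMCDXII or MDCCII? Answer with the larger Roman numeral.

MMCDXII = 2412
MDCCII = 1702
2412 is larger

MMCDXII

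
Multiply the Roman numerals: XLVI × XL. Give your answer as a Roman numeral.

XLVI = 46
XL = 40
46 × 40 = 1840

MDCCCXL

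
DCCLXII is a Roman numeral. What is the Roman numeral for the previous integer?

DCCLXII = 762, so the previous integer is 762 - 1 = 761

DCCLXI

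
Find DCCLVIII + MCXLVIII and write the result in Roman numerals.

DCCLVIII = 758
MCXLVIII = 1148
758 + 1148 = 1906

MCMVI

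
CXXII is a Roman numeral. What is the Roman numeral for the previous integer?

CXXII = 122, so the previous integer is 122 - 1 = 121

CXXI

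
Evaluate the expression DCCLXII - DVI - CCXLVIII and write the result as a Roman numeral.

DCCLXII = 762, DVI = 506, CCXLVIII = 248
762 - 506 = 256
256 - 248 = 8

VIII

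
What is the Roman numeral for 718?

Convert 718 to Roman numerals:
  718 contains 1×500 (D)
  218 contains 2×100 (CC)
  18 contains 1×10 (X)
  8 contains 1×5 (V)
  3 contains 3×1 (III)

DCCXVIII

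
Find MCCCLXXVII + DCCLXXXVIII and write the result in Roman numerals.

MCCCLXXVII = 1377
DCCLXXXVIII = 788
1377 + 788 = 2165

MMCLXV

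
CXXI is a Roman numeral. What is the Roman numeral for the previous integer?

CXXI = 121, so the previous integer is 121 - 1 = 120

CXX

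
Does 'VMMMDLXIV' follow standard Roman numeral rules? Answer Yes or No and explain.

'VMMMDLXIV': V should not appear more than once

No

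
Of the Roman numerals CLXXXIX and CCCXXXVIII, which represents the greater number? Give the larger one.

CLXXXIX = 189
CCCXXXVIII = 338
338 is larger

CCCXXXVIII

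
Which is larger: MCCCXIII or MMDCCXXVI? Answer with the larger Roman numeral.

MCCCXIII = 1313
MMDCCXXVI = 2726
2726 is larger

MMDCCXXVI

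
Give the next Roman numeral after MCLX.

MCLX = 1160; next is 1161

MCLXI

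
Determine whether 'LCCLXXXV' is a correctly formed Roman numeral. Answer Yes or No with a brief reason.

'LCCLXXXV': L should not appear more than once

No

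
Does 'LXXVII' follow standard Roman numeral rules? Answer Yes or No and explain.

'LXXVII': Check the rules: uses only the symbols I, V, X, L, C, D, M; no symbol is repeated more than three times in a row; V, L and D each appear at most once; no smaller symbol precedes a larger one (values never increase from left to right). Value: L (50) + X (10) + X (10) + V (5) + I (1) + I (1) = 77. So it is a valid standard Roman numeral.

Yes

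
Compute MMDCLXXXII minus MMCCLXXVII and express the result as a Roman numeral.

MMDCLXXXII = 2682
MMCCLXXVII = 2277
2682 - 2277 = 405

CDV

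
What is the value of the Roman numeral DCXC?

DCXC: D=500, C=100, XC=90
500 + 100 + 90 = 690

690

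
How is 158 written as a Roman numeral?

Convert 158 to Roman numerals:
  158 contains 1×100 (C)
  58 contains 1×50 (L)
  8 contains 1×5 (V)
  3 contains 3×1 (III)

CLVIII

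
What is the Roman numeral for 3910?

Convert 3910 to Roman numerals:
  3910 contains 3×1000 (MMM)
  910 contains 1×900 (CM)
  10 contains 1×10 (X)

MMMCMX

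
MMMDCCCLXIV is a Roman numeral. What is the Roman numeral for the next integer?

MMMDCCCLXIV = 3864, so the next integer is 3864 + 1 = 3865

MMMDCCCLXV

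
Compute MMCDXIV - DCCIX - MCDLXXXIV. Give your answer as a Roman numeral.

MMCDXIV = 2414, DCCIX = 709, MCDLXXXIV = 1484
2414 - 709 = 1705
1705 - 1484 = 221

CCXXI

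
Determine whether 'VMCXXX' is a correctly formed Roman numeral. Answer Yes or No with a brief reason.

'VMCXXX': Invalid subtractive combination: VM

No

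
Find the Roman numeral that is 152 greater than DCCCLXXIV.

DCCCLXXIV = 874
874 + 152 = 1026

MXXVI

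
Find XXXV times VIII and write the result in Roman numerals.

XXXV = 35
VIII = 8
35 × 8 = 280

CCLXXX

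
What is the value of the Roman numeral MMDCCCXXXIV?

MMDCCCXXXIV: M=1000, M=1000, D=500, C=100, C=100, C=100, X=10, X=10, X=10, IV=4
1000 + 1000 + 500 + 100 + 100 + 100 + 10 + 10 + 10 + 4 = 2834

2834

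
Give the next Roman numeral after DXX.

DXX = 520, so the next integer is 520 + 1 = 521

DXXI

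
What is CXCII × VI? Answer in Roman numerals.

CXCII = 192
VI = 6
192 × 6 = 1152

MCLII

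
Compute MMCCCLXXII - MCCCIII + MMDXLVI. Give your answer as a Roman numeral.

MMCCCLXXII = 2372, MCCCIII = 1303, MMDXLVI = 2546
2372 - 1303 = 1069
1069 + 2546 = 3615

MMMDCXV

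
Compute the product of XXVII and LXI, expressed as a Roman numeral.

XXVII = 27
LXI = 61
27 × 61 = 1647

MDCXLVII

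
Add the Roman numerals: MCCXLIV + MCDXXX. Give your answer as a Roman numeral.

MCCXLIV = 1244
MCDXXX = 1430
1244 + 1430 = 2674

MMDCLXXIV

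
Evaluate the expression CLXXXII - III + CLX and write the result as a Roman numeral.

CLXXXII = 182, III = 3, CLX = 160
182 - 3 = 179
179 + 160 = 339

CCCXXXIX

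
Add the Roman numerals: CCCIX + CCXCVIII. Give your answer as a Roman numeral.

CCCIX = 309
CCXCVIII = 298
309 + 298 = 607

DCVII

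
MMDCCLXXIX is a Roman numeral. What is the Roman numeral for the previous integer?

MMDCCLXXIX = 2779; previous is 2778

MMDCCLXXVIII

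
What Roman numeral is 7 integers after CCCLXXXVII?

CCCLXXXVII = 387
387 + 7 = 394

CCCXCIV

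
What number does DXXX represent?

DXXX: D=500, X=10, X=10, X=10
500 + 10 + 10 + 10 = 530

530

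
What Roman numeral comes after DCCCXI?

DCCCXI = 811, so the next integer is 811 + 1 = 812

DCCCXII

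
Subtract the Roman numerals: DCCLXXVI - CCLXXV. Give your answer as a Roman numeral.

DCCLXXVI = 776
CCLXXV = 275
776 - 275 = 501

DI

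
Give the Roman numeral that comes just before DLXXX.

DLXXX = 580; previous is 579

DLXXIX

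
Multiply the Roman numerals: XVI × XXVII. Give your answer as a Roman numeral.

XVI = 16
XXVII = 27
16 × 27 = 432

CDXXXII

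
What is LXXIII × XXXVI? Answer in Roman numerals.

LXXIII = 73
XXXVI = 36
73 × 36 = 2628

MMDCXXVIII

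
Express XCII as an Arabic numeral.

XCII: XC=90, I=1, I=1
90 + 1 + 1 = 92

92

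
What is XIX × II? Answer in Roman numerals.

XIX = 19
II = 2
19 × 2 = 38

XXXVIII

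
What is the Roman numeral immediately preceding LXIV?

LXIV = 64; previous is 63

LXIII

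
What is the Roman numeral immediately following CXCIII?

CXCIII = 193, so the next integer is 193 + 1 = 194

CXCIV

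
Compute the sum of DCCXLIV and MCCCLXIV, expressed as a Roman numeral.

DCCXLIV = 744
MCCCLXIV = 1364
744 + 1364 = 2108

MMCVIII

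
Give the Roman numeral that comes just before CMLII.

CMLII = 952; previous is 951

CMLI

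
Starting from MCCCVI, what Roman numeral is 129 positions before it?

MCCCVI = 1306
1306 - 129 = 1177

MCLXXVII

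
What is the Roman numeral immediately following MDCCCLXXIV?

MDCCCLXXIV = 1874, so the next integer is 1874 + 1 = 1875

MDCCCLXXV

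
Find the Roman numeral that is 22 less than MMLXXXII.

MMLXXXII = 2082
2082 - 22 = 2060

MMLX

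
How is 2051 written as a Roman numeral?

Convert 2051 to Roman numerals:
  2051 contains 2×1000 (MM)
  51 contains 1×50 (L)
  1 contains 1×1 (I)

MMLI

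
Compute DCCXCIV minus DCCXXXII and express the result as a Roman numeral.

DCCXCIV = 794
DCCXXXII = 732
794 - 732 = 62

LXII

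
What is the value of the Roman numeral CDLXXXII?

CDLXXXII: CD=400, L=50, X=10, X=10, X=10, I=1, I=1
400 + 50 + 10 + 10 + 10 + 1 + 1 = 482

482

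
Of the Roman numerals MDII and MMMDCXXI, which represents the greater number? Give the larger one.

MDII = 1502
MMMDCXXI = 3621
3621 is larger

MMMDCXXI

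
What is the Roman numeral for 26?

Convert 26 to Roman numerals:
  26 contains 2×10 (XX)
  6 contains 1×5 (V)
  1 contains 1×1 (I)

XXVI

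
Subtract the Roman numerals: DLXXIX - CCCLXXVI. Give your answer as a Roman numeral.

DLXXIX = 579
CCCLXXVI = 376
579 - 376 = 203

CCIII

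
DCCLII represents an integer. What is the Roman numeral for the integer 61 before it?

DCCLII = 752
752 - 61 = 691

DCXCI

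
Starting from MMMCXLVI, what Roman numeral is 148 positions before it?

MMMCXLVI = 3146
3146 - 148 = 2998

MMCMXCVIII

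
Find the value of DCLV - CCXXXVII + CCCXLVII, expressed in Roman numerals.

DCLV = 655, CCXXXVII = 237, CCCXLVII = 347
655 - 237 = 418
418 + 347 = 765

DCCLXV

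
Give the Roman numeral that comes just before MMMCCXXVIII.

MMMCCXXVIII = 3228, so the previous integer is 3228 - 1 = 3227

MMMCCXXVII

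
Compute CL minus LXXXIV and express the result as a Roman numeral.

CL = 150
LXXXIV = 84
150 - 84 = 66

LXVI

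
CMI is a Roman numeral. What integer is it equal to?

CMI: CM=900, I=1
900 + 1 = 901

901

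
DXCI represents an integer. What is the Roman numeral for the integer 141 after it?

DXCI = 591
591 + 141 = 732

DCCXXXII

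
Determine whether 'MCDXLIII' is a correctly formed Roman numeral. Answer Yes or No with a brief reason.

'MCDXLIII': Check the rules: uses only the symbols I, V, X, L, C, D, M; no symbol is repeated more than three times in a row; V, L and D each appear at most once; the only places a smaller symbol precedes a larger one are the allowed subtractive pairs CD, XL, the symbol right after such a pair (if any) is smaller than the pair's first symbol, and otherwise the values never increase from left to right. Value: M (1000) + CD (400) + XL (40) + I (1) + I (1) + I (1) = 1443. So it is a valid standard Roman numeral.

Yes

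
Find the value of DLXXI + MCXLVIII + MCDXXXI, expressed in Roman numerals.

DLXXI = 571, MCXLVIII = 1148, MCDXXXI = 1431
571 + 1148 = 1719
1719 + 1431 = 3150

MMMCL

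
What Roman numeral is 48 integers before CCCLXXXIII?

CCCLXXXIII = 383
383 - 48 = 335

CCCXXXV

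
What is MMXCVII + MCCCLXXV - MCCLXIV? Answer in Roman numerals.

MMXCVII = 2097, MCCCLXXV = 1375, MCCLXIV = 1264
2097 + 1375 = 3472
3472 - 1264 = 2208

MMCCVIII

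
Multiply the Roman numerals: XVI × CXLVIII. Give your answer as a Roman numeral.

XVI = 16
CXLVIII = 148
16 × 148 = 2368

MMCCCLXVIII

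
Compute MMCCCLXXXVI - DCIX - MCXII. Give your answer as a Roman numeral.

MMCCCLXXXVI = 2386, DCIX = 609, MCXII = 1112
2386 - 609 = 1777
1777 - 1112 = 665

DCLXV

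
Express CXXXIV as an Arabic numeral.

CXXXIV: C=100, X=10, X=10, X=10, IV=4
100 + 10 + 10 + 10 + 4 = 134

134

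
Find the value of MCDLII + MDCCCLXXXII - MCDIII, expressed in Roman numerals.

MCDLII = 1452, MDCCCLXXXII = 1882, MCDIII = 1403
1452 + 1882 = 3334
3334 - 1403 = 1931

MCMXXXI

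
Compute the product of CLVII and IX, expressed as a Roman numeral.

CLVII = 157
IX = 9
157 × 9 = 1413

MCDXIII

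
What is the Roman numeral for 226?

Convert 226 to Roman numerals:
  226 contains 2×100 (CC)
  26 contains 2×10 (XX)
  6 contains 1×5 (V)
  1 contains 1×1 (I)

CCXXVI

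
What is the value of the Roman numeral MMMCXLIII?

MMMCXLIII: M=1000, M=1000, M=1000, C=100, XL=40, I=1, I=1, I=1
1000 + 1000 + 1000 + 100 + 40 + 1 + 1 + 1 = 3143

3143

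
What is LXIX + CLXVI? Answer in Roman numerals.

LXIX = 69
CLXVI = 166
69 + 166 = 235

CCXXXV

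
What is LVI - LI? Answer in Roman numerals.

LVI = 56
LI = 51
56 - 51 = 5

V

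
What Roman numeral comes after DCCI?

DCCI = 701; next is 702

DCCII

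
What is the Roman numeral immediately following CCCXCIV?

CCCXCIV = 394, so the next integer is 394 + 1 = 395

CCCXCV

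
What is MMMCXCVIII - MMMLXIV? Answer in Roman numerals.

MMMCXCVIII = 3198
MMMLXIV = 3064
3198 - 3064 = 134

CXXXIV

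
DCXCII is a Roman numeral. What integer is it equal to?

DCXCII: D=500, C=100, XC=90, I=1, I=1
500 + 100 + 90 + 1 + 1 = 692

692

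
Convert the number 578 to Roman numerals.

Convert 578 to Roman numerals:
  578 contains 1×500 (D)
  78 contains 1×50 (L)
  28 contains 2×10 (XX)
  8 contains 1×5 (V)
  3 contains 3×1 (III)

DLXXVIII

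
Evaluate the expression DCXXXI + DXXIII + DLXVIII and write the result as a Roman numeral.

DCXXXI = 631, DXXIII = 523, DLXVIII = 568
631 + 523 = 1154
1154 + 568 = 1722

MDCCXXII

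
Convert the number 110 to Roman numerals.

Convert 110 to Roman numerals:
  110 contains 1×100 (C)
  10 contains 1×10 (X)

CX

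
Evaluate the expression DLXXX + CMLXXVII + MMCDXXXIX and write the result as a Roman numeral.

DLXXX = 580, CMLXXVII = 977, MMCDXXXIX = 2439
580 + 977 = 1557
1557 + 2439 = 3996

MMMCMXCVI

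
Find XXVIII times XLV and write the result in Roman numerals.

XXVIII = 28
XLV = 45
28 × 45 = 1260

MCCLX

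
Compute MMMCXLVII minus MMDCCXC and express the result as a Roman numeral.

MMMCXLVII = 3147
MMDCCXC = 2790
3147 - 2790 = 357

CCCLVII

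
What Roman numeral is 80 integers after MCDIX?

MCDIX = 1409
1409 + 80 = 1489

MCDLXXXIX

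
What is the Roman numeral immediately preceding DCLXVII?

DCLXVII = 667, so the previous integer is 667 - 1 = 666

DCLXVI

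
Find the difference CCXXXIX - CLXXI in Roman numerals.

CCXXXIX = 239
CLXXI = 171
239 - 171 = 68

LXVIII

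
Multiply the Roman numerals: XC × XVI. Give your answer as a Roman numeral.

XC = 90
XVI = 16
90 × 16 = 1440

MCDXL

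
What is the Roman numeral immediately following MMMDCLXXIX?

MMMDCLXXIX = 3679, so the next integer is 3679 + 1 = 3680

MMMDCLXXX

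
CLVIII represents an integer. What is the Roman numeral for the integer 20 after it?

CLVIII = 158
158 + 20 = 178

CLXXVIII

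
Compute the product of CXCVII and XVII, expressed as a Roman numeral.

CXCVII = 197
XVII = 17
197 × 17 = 3349

MMMCCCXLIX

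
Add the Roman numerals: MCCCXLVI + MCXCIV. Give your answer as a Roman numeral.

MCCCXLVI = 1346
MCXCIV = 1194
1346 + 1194 = 2540

MMDXL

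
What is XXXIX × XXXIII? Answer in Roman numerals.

XXXIX = 39
XXXIII = 33
39 × 33 = 1287

MCCLXXXVII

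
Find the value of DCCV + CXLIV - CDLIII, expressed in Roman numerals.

DCCV = 705, CXLIV = 144, CDLIII = 453
705 + 144 = 849
849 - 453 = 396

CCCXCVI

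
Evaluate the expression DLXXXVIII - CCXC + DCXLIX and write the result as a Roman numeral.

DLXXXVIII = 588, CCXC = 290, DCXLIX = 649
588 - 290 = 298
298 + 649 = 947

CMXLVII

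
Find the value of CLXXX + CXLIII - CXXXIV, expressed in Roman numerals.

CLXXX = 180, CXLIII = 143, CXXXIV = 134
180 + 143 = 323
323 - 134 = 189

CLXXXIX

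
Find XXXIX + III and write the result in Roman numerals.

XXXIX = 39
III = 3
39 + 3 = 42

XLII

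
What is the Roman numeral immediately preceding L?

L = 50; previous is 49

XLIX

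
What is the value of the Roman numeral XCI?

XCI: XC=90, I=1
90 + 1 = 91

91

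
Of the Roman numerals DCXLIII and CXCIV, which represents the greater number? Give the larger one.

DCXLIII = 643
CXCIV = 194
643 is larger

DCXLIII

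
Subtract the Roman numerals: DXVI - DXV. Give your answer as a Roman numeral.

DXVI = 516
DXV = 515
516 - 515 = 1

I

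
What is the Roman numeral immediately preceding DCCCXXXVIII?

DCCCXXXVIII = 838, so the previous integer is 838 - 1 = 837

DCCCXXXVII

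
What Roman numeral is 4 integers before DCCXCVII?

DCCXCVII = 797
797 - 4 = 793

DCCXCIII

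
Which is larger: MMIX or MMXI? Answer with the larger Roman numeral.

MMIX = 2009
MMXI = 2011
2011 is larger

MMXI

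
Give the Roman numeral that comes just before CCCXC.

CCCXC = 390; previous is 389

CCCLXXXIX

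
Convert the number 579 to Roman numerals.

Convert 579 to Roman numerals:
  579 contains 1×500 (D)
  79 contains 1×50 (L)
  29 contains 2×10 (XX)
  9 contains 1×9 (IX)

DLXXIX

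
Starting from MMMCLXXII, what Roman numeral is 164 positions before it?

MMMCLXXII = 3172
3172 - 164 = 3008

MMMVIII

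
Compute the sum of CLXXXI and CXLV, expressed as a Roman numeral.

CLXXXI = 181
CXLV = 145
181 + 145 = 326

CCCXXVI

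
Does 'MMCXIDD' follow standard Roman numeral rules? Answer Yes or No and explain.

'MMCXIDD': D should not appear more than once

No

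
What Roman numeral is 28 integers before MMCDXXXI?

MMCDXXXI = 2431
2431 - 28 = 2403

MMCDIII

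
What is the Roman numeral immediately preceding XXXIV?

XXXIV = 34; previous is 33

XXXIII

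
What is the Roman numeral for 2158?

Convert 2158 to Roman numerals:
  2158 contains 2×1000 (MM)
  158 contains 1×100 (C)
  58 contains 1×50 (L)
  8 contains 1×5 (V)
  3 contains 3×1 (III)

MMCLVIII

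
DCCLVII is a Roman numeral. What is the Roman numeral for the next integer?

DCCLVII = 757; next is 758

DCCLVIII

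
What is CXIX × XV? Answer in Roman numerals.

CXIX = 119
XV = 15
119 × 15 = 1785

MDCCLXXXV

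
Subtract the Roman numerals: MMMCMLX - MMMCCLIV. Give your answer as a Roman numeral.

MMMCMLX = 3960
MMMCCLIV = 3254
3960 - 3254 = 706

DCCVI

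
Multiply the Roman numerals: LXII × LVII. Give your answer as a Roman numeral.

LXII = 62
LVII = 57
62 × 57 = 3534

MMMDXXXIV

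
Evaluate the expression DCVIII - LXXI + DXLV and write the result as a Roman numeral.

DCVIII = 608, LXXI = 71, DXLV = 545
608 - 71 = 537
537 + 545 = 1082

MLXXXII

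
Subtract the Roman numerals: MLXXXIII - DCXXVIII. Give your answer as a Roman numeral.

MLXXXIII = 1083
DCXXVIII = 628
1083 - 628 = 455

CDLV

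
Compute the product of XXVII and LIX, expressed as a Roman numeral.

XXVII = 27
LIX = 59
27 × 59 = 1593

MDXCIII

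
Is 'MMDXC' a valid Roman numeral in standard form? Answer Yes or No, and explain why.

'MMDXC': Check the rules: uses only the symbols I, V, X, L, C, D, M; no symbol is repeated more than three times in a row; V, L and D each appear at most once; the only place a smaller symbol precedes a larger one is the allowed subtractive pair XC, the symbol right after such a pair (if any) is smaller than the pair's first symbol, and otherwise the values never increase from left to right. Value: M (1000) + M (1000) + D (500) + XC (90) = 2590. So it is a valid standard Roman numeral.

Yes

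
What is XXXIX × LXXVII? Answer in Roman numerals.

XXXIX = 39
LXXVII = 77
39 × 77 = 3003

MMMIII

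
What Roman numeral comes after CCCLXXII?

CCCLXXII = 372, so the next integer is 372 + 1 = 373

CCCLXXIII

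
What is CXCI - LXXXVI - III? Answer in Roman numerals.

CXCI = 191, LXXXVI = 86, III = 3
191 - 86 = 105
105 - 3 = 102

CII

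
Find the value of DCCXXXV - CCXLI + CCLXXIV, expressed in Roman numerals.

DCCXXXV = 735, CCXLI = 241, CCLXXIV = 274
735 - 241 = 494
494 + 274 = 768

DCCLXVIII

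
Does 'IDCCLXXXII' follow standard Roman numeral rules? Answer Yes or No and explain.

'IDCCLXXXII': Invalid subtractive combination: ID

No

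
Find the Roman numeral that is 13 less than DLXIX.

DLXIX = 569
569 - 13 = 556

DLVI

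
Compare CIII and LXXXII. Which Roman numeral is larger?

CIII = 103
LXXXII = 82
103 is larger

CIII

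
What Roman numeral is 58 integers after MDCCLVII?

MDCCLVII = 1757
1757 + 58 = 1815

MDCCCXV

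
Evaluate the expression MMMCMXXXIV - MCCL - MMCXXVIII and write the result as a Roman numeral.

MMMCMXXXIV = 3934, MCCL = 1250, MMCXXVIII = 2128
3934 - 1250 = 2684
2684 - 2128 = 556

DLVI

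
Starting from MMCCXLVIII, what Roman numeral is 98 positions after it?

MMCCXLVIII = 2248
2248 + 98 = 2346

MMCCCXLVI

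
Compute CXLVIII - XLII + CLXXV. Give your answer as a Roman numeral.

CXLVIII = 148, XLII = 42, CLXXV = 175
148 - 42 = 106
106 + 175 = 281

CCLXXXI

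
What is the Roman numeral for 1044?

Convert 1044 to Roman numerals:
  1044 contains 1×1000 (M)
  44 contains 1×40 (XL)
  4 contains 1×4 (IV)

MXLIV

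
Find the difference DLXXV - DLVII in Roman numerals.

DLXXV = 575
DLVII = 557
575 - 557 = 18

XVIII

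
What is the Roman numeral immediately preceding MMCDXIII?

MMCDXIII = 2413, so the previous integer is 2413 - 1 = 2412

MMCDXII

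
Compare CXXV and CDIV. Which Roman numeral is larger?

CXXV = 125
CDIV = 404
404 is larger

CDIV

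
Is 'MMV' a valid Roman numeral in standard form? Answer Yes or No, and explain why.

'MMV': Check the rules: uses only the symbols I, V, X, L, C, D, M; no symbol is repeated more than three times in a row; V, L and D each appear at most once; no smaller symbol precedes a larger one (values never increase from left to right). Value: M (1000) + M (1000) + V (5) = 2005. So it is a valid standard Roman numeral.

Yes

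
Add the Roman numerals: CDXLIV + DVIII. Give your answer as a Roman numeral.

CDXLIV = 444
DVIII = 508
444 + 508 = 952

CMLII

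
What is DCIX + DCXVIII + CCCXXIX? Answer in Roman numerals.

DCIX = 609, DCXVIII = 618, CCCXXIX = 329
609 + 618 = 1227
1227 + 329 = 1556

MDLVI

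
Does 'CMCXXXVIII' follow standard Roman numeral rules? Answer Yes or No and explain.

'CMCXXXVIII': C cannot come right after the subtractive pair CM: once C is subtracted in CM, the next symbol must be smaller than C

No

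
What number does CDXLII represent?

CDXLII: CD=400, XL=40, I=1, I=1
400 + 40 + 1 + 1 = 442

442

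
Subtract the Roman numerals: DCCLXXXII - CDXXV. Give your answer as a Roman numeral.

DCCLXXXII = 782
CDXXV = 425
782 - 425 = 357

CCCLVII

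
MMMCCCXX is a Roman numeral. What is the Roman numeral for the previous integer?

MMMCCCXX = 3320; previous is 3319

MMMCCCXIX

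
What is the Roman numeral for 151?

Convert 151 to Roman numerals:
  151 contains 1×100 (C)
  51 contains 1×50 (L)
  1 contains 1×1 (I)

CLI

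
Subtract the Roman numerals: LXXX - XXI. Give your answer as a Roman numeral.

LXXX = 80
XXI = 21
80 - 21 = 59

LIX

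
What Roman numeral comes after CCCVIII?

CCCVIII = 308; next is 309

CCCIX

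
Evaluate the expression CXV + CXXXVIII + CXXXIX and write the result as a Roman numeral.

CXV = 115, CXXXVIII = 138, CXXXIX = 139
115 + 138 = 253
253 + 139 = 392

CCCXCII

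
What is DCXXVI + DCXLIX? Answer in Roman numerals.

DCXXVI = 626
DCXLIX = 649
626 + 649 = 1275

MCCLXXV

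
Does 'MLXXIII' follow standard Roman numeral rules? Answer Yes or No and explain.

'MLXXIII': Check the rules: uses only the symbols I, V, X, L, C, D, M; no symbol is repeated more than three times in a row; V, L and D each appear at most once; no smaller symbol precedes a larger one (values never increase from left to right). Value: M (1000) + L (50) + X (10) + X (10) + I (1) + I (1) + I (1) = 1073. So it is a valid standard Roman numeral.

Yes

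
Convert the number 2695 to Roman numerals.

Convert 2695 to Roman numerals:
  2695 contains 2×1000 (MM)
  695 contains 1×500 (D)
  195 contains 1×100 (C)
  95 contains 1×90 (XC)
  5 contains 1×5 (V)

MMDCXCV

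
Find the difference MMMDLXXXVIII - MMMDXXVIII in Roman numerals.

MMMDLXXXVIII = 3588
MMMDXXVIII = 3528
3588 - 3528 = 60

LX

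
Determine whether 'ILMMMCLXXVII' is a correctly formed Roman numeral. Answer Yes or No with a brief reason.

'ILMMMCLXXVII': L should not appear more than once

No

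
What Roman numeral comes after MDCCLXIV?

MDCCLXIV = 1764, so the next integer is 1764 + 1 = 1765

MDCCLXV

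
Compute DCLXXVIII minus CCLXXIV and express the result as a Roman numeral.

DCLXXVIII = 678
CCLXXIV = 274
678 - 274 = 404

CDIV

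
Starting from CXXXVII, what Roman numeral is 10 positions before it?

CXXXVII = 137
137 - 10 = 127

CXXVII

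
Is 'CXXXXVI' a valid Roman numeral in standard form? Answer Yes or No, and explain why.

'CXXXXVI': More than 3 consecutive X's

No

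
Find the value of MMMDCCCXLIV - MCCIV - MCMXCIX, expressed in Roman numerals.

MMMDCCCXLIV = 3844, MCCIV = 1204, MCMXCIX = 1999
3844 - 1204 = 2640
2640 - 1999 = 641

DCXLI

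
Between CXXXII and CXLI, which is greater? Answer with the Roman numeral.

CXXXII = 132
CXLI = 141
141 is larger

CXLI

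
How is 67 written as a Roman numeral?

Convert 67 to Roman numerals:
  67 contains 1×50 (L)
  17 contains 1×10 (X)
  7 contains 1×5 (V)
  2 contains 2×1 (II)

LXVII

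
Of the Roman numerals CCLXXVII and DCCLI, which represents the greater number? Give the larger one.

CCLXXVII = 277
DCCLI = 751
751 is larger

DCCLI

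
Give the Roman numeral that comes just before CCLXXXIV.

CCLXXXIV = 284; previous is 283

CCLXXXIII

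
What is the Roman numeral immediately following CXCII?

CXCII = 192; next is 193

CXCIII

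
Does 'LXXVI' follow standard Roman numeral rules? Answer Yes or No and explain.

'LXXVI': Check the rules: uses only the symbols I, V, X, L, C, D, M; no symbol is repeated more than three times in a row; V, L and D each appear at most once; no smaller symbol precedes a larger one (values never increase from left to right). Value: L (50) + X (10) + X (10) + V (5) + I (1) = 76. So it is a valid standard Roman numeral.

Yes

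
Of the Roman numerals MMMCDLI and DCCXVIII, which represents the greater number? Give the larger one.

MMMCDLI = 3451
DCCXVIII = 718
3451 is larger

MMMCDLI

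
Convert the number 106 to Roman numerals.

Convert 106 to Roman numerals:
  106 contains 1×100 (C)
  6 contains 1×5 (V)
  1 contains 1×1 (I)

CVI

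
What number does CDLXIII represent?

CDLXIII: CD=400, L=50, X=10, I=1, I=1, I=1
400 + 50 + 10 + 1 + 1 + 1 = 463

463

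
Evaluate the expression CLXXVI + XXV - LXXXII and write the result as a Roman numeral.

CLXXVI = 176, XXV = 25, LXXXII = 82
176 + 25 = 201
201 - 82 = 119

CXIX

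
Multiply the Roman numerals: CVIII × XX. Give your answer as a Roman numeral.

CVIII = 108
XX = 20
108 × 20 = 2160

MMCLX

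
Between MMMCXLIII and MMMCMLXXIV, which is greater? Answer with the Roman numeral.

MMMCXLIII = 3143
MMMCMLXXIV = 3974
3974 is larger

MMMCMLXXIV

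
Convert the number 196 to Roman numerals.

Convert 196 to Roman numerals:
  196 contains 1×100 (C)
  96 contains 1×90 (XC)
  6 contains 1×5 (V)
  1 contains 1×1 (I)

CXCVI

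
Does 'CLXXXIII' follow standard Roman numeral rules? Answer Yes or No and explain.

'CLXXXIII': Check the rules: uses only the symbols I, V, X, L, C, D, M; no symbol is repeated more than three times in a row; V, L and D each appear at most once; no smaller symbol precedes a larger one (values never increase from left to right). Value: C (100) + L (50) + X (10) + X (10) + X (10) + I (1) + I (1) + I (1) = 183. So it is a valid standard Roman numeral.

Yes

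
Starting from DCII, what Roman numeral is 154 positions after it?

DCII = 602
602 + 154 = 756

DCCLVI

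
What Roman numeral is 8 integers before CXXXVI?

CXXXVI = 136
136 - 8 = 128

CXXVIII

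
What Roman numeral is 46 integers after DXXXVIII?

DXXXVIII = 538
538 + 46 = 584

DLXXXIV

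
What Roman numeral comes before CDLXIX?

CDLXIX = 469; previous is 468

CDLXVIII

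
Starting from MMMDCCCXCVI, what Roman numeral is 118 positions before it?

MMMDCCCXCVI = 3896
3896 - 118 = 3778

MMMDCCLXXVIII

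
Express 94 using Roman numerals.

Convert 94 to Roman numerals:
  94 contains 1×90 (XC)
  4 contains 1×4 (IV)

XCIV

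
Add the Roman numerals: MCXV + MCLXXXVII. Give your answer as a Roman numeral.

MCXV = 1115
MCLXXXVII = 1187
1115 + 1187 = 2302

MMCCCII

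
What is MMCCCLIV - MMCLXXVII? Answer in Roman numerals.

MMCCCLIV = 2354
MMCLXXVII = 2177
2354 - 2177 = 177

CLXXVII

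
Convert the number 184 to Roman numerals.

Convert 184 to Roman numerals:
  184 contains 1×100 (C)
  84 contains 1×50 (L)
  34 contains 3×10 (XXX)
  4 contains 1×4 (IV)

CLXXXIV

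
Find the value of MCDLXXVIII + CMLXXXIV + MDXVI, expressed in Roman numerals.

MCDLXXVIII = 1478, CMLXXXIV = 984, MDXVI = 1516
1478 + 984 = 2462
2462 + 1516 = 3978

MMMCMLXXVIII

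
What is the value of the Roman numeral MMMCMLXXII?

MMMCMLXXII: M=1000, M=1000, M=1000, CM=900, L=50, X=10, X=10, I=1, I=1
1000 + 1000 + 1000 + 900 + 50 + 10 + 10 + 1 + 1 = 3972

3972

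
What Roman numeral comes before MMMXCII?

MMMXCII = 3092; previous is 3091

MMMXCI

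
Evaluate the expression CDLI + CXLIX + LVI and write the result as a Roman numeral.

CDLI = 451, CXLIX = 149, LVI = 56
451 + 149 = 600
600 + 56 = 656

DCLVI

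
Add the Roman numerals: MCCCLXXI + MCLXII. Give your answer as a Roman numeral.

MCCCLXXI = 1371
MCLXII = 1162
1371 + 1162 = 2533

MMDXXXIII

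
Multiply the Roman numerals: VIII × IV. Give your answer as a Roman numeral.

VIII = 8
IV = 4
8 × 4 = 32

XXXII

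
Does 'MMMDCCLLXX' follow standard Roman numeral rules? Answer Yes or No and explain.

'MMMDCCLLXX': L should not appear more than once

No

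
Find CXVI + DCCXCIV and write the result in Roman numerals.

CXVI = 116
DCCXCIV = 794
116 + 794 = 910

CMX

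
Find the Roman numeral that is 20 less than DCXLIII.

DCXLIII = 643
643 - 20 = 623

DCXXIII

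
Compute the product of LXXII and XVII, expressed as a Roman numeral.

LXXII = 72
XVII = 17
72 × 17 = 1224

MCCXXIV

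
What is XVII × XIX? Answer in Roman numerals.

XVII = 17
XIX = 19
17 × 19 = 323

CCCXXIII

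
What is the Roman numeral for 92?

Convert 92 to Roman numerals:
  92 contains 1×90 (XC)
  2 contains 2×1 (II)

XCII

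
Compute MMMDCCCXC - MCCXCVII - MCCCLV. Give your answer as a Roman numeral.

MMMDCCCXC = 3890, MCCXCVII = 1297, MCCCLV = 1355
3890 - 1297 = 2593
2593 - 1355 = 1238

MCCXXXVIII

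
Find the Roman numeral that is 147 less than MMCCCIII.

MMCCCIII = 2303
2303 - 147 = 2156

MMCLVI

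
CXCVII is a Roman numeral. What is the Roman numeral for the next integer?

CXCVII = 197, so the next integer is 197 + 1 = 198

CXCVIII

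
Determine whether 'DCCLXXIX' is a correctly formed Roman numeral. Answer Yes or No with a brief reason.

'DCCLXXIX': Check the rules: uses only the symbols I, V, X, L, C, D, M; no symbol is repeated more than three times in a row; V, L and D each appear at most once; the only place a smaller symbol precedes a larger one is the allowed subtractive pair IX, the symbol right after such a pair (if any) is smaller than the pair's first symbol, and otherwise the values never increase from left to right. Value: D (500) + C (100) + C (100) + L (50) + X (10) + X (10) + IX (9) = 779. So it is a valid standard Roman numeral.

Yes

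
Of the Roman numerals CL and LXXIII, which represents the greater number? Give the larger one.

CL = 150
LXXIII = 73
150 is larger

CL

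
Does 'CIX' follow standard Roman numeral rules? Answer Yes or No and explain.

'CIX': Check the rules: uses only the symbols I, V, X, L, C, D, M; no symbol is repeated more than three times in a row; V, L and D each appear at most once; the only place a smaller symbol precedes a larger one is the allowed subtractive pair IX, the symbol right after such a pair (if any) is smaller than the pair's first symbol, and otherwise the values never increase from left to right. Value: C (100) + IX (9) = 109. So it is a valid standard Roman numeral.

Yes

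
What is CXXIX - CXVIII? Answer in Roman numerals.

CXXIX = 129
CXVIII = 118
129 - 118 = 11

XI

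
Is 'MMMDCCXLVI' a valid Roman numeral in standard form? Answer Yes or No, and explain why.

'MMMDCCXLVI': Check the rules: uses only the symbols I, V, X, L, C, D, M; no symbol is repeated more than three times in a row; V, L and D each appear at most once; the only place a smaller symbol precedes a larger one is the allowed subtractive pair XL, the symbol right after such a pair (if any) is smaller than the pair's first symbol, and otherwise the values never increase from left to right. Value: M (1000) + M (1000) + M (1000) + D (500) + C (100) + C (100) + XL (40) + V (5) + I (1) = 3746. So it is a valid standard Roman numeral.

Yes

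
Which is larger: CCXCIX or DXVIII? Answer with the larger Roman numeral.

CCXCIX = 299
DXVIII = 518
518 is larger

DXVIII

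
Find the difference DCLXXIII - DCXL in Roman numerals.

DCLXXIII = 673
DCXL = 640
673 - 640 = 33

XXXIII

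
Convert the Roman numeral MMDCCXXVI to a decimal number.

MMDCCXXVI: M=1000, M=1000, D=500, C=100, C=100, X=10, X=10, V=5, I=1
1000 + 1000 + 500 + 100 + 100 + 10 + 10 + 5 + 1 = 2726

2726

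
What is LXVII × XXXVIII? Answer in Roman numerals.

LXVII = 67
XXXVIII = 38
67 × 38 = 2546

MMDXLVI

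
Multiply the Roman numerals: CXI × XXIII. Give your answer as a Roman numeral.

CXI = 111
XXIII = 23
111 × 23 = 2553

MMDLIII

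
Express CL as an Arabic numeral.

CL: C=100, L=50
100 + 50 = 150

150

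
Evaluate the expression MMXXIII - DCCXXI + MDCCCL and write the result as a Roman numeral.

MMXXIII = 2023, DCCXXI = 721, MDCCCL = 1850
2023 - 721 = 1302
1302 + 1850 = 3152

MMMCLII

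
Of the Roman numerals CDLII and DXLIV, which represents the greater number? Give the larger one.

CDLII = 452
DXLIV = 544
544 is larger

DXLIV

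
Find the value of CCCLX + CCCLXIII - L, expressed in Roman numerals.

CCCLX = 360, CCCLXIII = 363, L = 50
360 + 363 = 723
723 - 50 = 673

DCLXXIII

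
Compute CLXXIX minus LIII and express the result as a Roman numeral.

CLXXIX = 179
LIII = 53
179 - 53 = 126

CXXVI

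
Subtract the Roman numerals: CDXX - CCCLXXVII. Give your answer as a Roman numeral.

CDXX = 420
CCCLXXVII = 377
420 - 377 = 43

XLIII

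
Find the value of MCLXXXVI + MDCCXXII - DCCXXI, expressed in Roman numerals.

MCLXXXVI = 1186, MDCCXXII = 1722, DCCXXI = 721
1186 + 1722 = 2908
2908 - 721 = 2187

MMCLXXXVII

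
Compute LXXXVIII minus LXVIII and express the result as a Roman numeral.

LXXXVIII = 88
LXVIII = 68
88 - 68 = 20

XX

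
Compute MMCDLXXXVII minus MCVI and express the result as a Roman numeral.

MMCDLXXXVII = 2487
MCVI = 1106
2487 - 1106 = 1381

MCCCLXXXI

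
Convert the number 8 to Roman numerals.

Convert 8 to Roman numerals:
  8 contains 1×5 (V)
  3 contains 3×1 (III)

VIII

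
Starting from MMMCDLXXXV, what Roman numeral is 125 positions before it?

MMMCDLXXXV = 3485
3485 - 125 = 3360

MMMCCCLX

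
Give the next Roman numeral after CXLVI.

CXLVI = 146, so the next integer is 146 + 1 = 147

CXLVII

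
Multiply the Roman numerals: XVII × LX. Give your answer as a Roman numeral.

XVII = 17
LX = 60
17 × 60 = 1020

MXX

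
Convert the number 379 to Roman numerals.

Convert 379 to Roman numerals:
  379 contains 3×100 (CCC)
  79 contains 1×50 (L)
  29 contains 2×10 (XX)
  9 contains 1×9 (IX)

CCCLXXIX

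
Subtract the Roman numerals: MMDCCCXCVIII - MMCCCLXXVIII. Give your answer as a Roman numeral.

MMDCCCXCVIII = 2898
MMCCCLXXVIII = 2378
2898 - 2378 = 520

DXX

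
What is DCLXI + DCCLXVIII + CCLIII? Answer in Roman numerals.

DCLXI = 661, DCCLXVIII = 768, CCLIII = 253
661 + 768 = 1429
1429 + 253 = 1682

MDCLXXXII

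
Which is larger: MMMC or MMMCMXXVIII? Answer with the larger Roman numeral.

MMMC = 3100
MMMCMXXVIII = 3928
3928 is larger

MMMCMXXVIII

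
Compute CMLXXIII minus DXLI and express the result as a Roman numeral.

CMLXXIII = 973
DXLI = 541
973 - 541 = 432

CDXXXII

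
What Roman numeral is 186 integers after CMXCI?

CMXCI = 991
991 + 186 = 1177

MCLXXVII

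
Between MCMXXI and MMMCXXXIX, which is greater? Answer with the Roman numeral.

MCMXXI = 1921
MMMCXXXIX = 3139
3139 is larger

MMMCXXXIX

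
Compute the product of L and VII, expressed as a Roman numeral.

L = 50
VII = 7
50 × 7 = 350

CCCL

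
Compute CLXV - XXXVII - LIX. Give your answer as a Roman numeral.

CLXV = 165, XXXVII = 37, LIX = 59
165 - 37 = 128
128 - 59 = 69

LXIX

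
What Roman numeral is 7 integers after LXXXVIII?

LXXXVIII = 88
88 + 7 = 95

XCV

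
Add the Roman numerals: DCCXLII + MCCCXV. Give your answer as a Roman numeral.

DCCXLII = 742
MCCCXV = 1315
742 + 1315 = 2057

MMLVII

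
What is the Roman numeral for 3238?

Convert 3238 to Roman numerals:
  3238 contains 3×1000 (MMM)
  238 contains 2×100 (CC)
  38 contains 3×10 (XXX)
  8 contains 1×5 (V)
  3 contains 3×1 (III)

MMMCCXXXVIII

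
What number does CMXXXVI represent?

CMXXXVI: CM=900, X=10, X=10, X=10, V=5, I=1
900 + 10 + 10 + 10 + 5 + 1 = 936

936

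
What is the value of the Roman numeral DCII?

DCII: D=500, C=100, I=1, I=1
500 + 100 + 1 + 1 = 602

602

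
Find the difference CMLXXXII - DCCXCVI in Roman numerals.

CMLXXXII = 982
DCCXCVI = 796
982 - 796 = 186

CLXXXVI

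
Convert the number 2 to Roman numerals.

Convert 2 to Roman numerals:
  2 contains 2×1 (II)

II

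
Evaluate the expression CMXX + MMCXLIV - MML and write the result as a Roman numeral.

CMXX = 920, MMCXLIV = 2144, MML = 2050
920 + 2144 = 3064
3064 - 2050 = 1014

MXIV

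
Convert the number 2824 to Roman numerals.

Convert 2824 to Roman numerals:
  2824 contains 2×1000 (MM)
  824 contains 1×500 (D)
  324 contains 3×100 (CCC)
  24 contains 2×10 (XX)
  4 contains 1×4 (IV)

MMDCCCXXIV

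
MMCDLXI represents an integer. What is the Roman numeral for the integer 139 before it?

MMCDLXI = 2461
2461 - 139 = 2322

MMCCCXXII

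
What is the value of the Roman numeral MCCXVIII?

MCCXVIII: M=1000, C=100, C=100, X=10, V=5, I=1, I=1, I=1
1000 + 100 + 100 + 10 + 5 + 1 + 1 + 1 = 1218

1218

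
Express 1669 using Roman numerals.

Convert 1669 to Roman numerals:
  1669 contains 1×1000 (M)
  669 contains 1×500 (D)
  169 contains 1×100 (C)
  69 contains 1×50 (L)
  19 contains 1×10 (X)
  9 contains 1×9 (IX)

MDCLXIX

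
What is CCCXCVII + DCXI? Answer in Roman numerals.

CCCXCVII = 397
DCXI = 611
397 + 611 = 1008

MVIII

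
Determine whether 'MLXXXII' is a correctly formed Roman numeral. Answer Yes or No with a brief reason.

'MLXXXII': Check the rules: uses only the symbols I, V, X, L, C, D, M; no symbol is repeated more than three times in a row; V, L and D each appear at most once; no smaller symbol precedes a larger one (values never increase from left to right). Value: M (1000) + L (50) + X (10) + X (10) + X (10) + I (1) + I (1) = 1082. So it is a valid standard Roman numeral.

Yes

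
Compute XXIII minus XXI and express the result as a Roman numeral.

XXIII = 23
XXI = 21
23 - 21 = 2

II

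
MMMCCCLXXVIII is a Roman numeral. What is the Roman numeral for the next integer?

MMMCCCLXXVIII = 3378, so the next integer is 3378 + 1 = 3379

MMMCCCLXXIX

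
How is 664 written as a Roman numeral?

Convert 664 to Roman numerals:
  664 contains 1×500 (D)
  164 contains 1×100 (C)
  64 contains 1×50 (L)
  14 contains 1×10 (X)
  4 contains 1×4 (IV)

DCLXIV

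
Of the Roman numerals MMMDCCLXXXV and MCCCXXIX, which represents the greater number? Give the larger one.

MMMDCCLXXXV = 3785
MCCCXXIX = 1329
3785 is larger

MMMDCCLXXXV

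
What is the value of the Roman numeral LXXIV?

LXXIV: L=50, X=10, X=10, IV=4
50 + 10 + 10 + 4 = 74

74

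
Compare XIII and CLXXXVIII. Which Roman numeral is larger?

XIII = 13
CLXXXVIII = 188
188 is larger

CLXXXVIII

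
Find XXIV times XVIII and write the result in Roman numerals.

XXIV = 24
XVIII = 18
24 × 18 = 432

CDXXXII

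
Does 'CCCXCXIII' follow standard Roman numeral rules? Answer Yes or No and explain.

'CCCXCXIII': X cannot come right after the subtractive pair XC: once X is subtracted in XC, the next symbol must be smaller than X

No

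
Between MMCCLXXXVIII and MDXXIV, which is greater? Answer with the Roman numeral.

MMCCLXXXVIII = 2288
MDXXIV = 1524
2288 is larger

MMCCLXXXVIII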